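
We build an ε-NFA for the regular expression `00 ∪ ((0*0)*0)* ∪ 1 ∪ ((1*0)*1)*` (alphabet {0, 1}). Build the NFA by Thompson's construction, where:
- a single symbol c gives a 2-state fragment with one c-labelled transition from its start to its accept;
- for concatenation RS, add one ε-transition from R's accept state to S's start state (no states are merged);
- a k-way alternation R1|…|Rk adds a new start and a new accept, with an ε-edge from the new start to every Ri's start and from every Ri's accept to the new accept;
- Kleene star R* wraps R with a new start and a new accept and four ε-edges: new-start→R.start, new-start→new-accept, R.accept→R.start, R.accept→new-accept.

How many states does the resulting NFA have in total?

32

Per subexpression:
Each of the 9 symbol leaves contributes a 2-state fragment.
  00 = 4 states
  0* = 4 states
  0*0 = 6 states
  (0*0)* = 8 states
  (0*0)*0 = 10 states
  ((0*0)*0)* = 12 states
  1* = 4 states
  1*0 = 6 states
  (1*0)* = 8 states
  (1*0)*1 = 10 states
  ((1*0)*1)* = 12 states
  00 ∪ ((0*0)*0)* ∪ 1 ∪ ((1*0)*1)* = 32 states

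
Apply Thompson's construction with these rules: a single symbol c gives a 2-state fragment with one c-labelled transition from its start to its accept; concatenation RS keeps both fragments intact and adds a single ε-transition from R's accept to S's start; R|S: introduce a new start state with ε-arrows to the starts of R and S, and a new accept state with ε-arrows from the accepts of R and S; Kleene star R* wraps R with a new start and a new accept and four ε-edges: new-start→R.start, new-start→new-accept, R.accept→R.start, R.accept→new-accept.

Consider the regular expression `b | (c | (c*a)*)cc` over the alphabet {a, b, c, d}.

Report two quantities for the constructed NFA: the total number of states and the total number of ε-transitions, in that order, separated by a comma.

Bottom-up over the parse tree:
Each of the 6 symbol leaves contributes 2 states and 0 ε-transitions.
  c* = 4 states, 4 ε-transitions
  c*a = 6 states, 5 ε-transitions
  (c*a)* = 8 states, 9 ε-transitions
  c | (c*a)* = 12 states, 13 ε-transitions
  (c | (c*a)*)cc = 16 states, 15 ε-transitions
  b | (c | (c*a)*)cc = 20 states, 19 ε-transitions

20, 19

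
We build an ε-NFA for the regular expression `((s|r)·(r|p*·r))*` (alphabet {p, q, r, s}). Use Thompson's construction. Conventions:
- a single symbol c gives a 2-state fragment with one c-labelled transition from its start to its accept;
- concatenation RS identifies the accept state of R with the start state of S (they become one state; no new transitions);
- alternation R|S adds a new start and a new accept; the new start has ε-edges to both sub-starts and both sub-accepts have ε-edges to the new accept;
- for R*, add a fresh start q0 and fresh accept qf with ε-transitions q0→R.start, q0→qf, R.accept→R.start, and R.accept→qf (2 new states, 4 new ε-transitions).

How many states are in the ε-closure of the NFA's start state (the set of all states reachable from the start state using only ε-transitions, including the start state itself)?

5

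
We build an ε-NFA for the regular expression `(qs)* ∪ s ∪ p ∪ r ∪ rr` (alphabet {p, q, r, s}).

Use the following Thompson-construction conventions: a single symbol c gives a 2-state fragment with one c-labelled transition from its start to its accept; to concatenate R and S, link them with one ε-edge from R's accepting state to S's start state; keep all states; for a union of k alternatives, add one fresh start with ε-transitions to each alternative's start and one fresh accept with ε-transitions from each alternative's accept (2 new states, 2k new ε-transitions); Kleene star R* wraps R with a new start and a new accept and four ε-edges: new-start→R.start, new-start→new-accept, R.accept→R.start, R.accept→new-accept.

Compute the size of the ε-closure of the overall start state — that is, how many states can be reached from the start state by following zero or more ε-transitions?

Let C(F) = |ε-closure(F.start)| within fragment F, and note whether F accepts ε. Symbol fragments have C = 1 and do not accept ε. Then:
  qs → same as the first factor's closure: |ε-closure| = 1
  (qs)* → new start has ε-edges to the inner start and to the new accept, so |ε-closure| = 2 + 1 = 3
  rr → same as the first factor's closure: |ε-closure| = 1
  (qs)* ∪ s ∪ p ∪ r ∪ rr → |ε-closure| = 1 (new start) + (3 + 1 + 1 + 1 + 1) + 1 (new accept, since some branch ε-reaches its own accept) = 9

9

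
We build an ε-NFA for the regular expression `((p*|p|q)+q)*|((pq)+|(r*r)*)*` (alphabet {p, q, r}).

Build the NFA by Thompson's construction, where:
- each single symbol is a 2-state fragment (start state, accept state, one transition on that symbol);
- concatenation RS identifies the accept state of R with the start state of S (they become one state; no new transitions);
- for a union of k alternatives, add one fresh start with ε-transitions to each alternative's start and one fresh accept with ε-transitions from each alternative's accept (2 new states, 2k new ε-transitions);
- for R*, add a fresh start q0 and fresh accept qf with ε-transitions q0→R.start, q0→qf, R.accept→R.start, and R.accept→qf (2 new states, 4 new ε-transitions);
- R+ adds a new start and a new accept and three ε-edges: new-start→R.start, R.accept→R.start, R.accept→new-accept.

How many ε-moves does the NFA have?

40

By structural recursion:
Each of the 8 symbol leaves contributes 0 ε-transitions.
  p* = 4 ε-transitions
  p*|p|q = 10 ε-transitions
  (p*|p|q)+ = 13 ε-transitions
  (p*|p|q)+q = 13 ε-transitions
  ((p*|p|q)+q)* = 17 ε-transitions
  pq = 0 ε-transitions
  (pq)+ = 3 ε-transitions
  r* = 4 ε-transitions
  r*r = 4 ε-transitions
  (r*r)* = 8 ε-transitions
  (pq)+|(r*r)* = 15 ε-transitions
  ((pq)+|(r*r)*)* = 19 ε-transitions
  ((p*|p|q)+q)*|((pq)+|(r*r)*)* = 40 ε-transitions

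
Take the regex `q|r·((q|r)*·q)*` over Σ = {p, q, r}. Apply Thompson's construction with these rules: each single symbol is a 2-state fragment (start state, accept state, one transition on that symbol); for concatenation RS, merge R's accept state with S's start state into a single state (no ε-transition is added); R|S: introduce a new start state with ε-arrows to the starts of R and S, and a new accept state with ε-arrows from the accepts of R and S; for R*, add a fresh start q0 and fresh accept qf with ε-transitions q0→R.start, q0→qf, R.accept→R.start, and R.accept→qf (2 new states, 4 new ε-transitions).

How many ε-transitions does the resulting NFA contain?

By structural recursion:
Each of the 5 symbol leaves contributes 0 ε-transitions.
  q|r = 4 ε-transitions
  (q|r)* = 8 ε-transitions
  (q|r)*·q = 8 ε-transitions
  ((q|r)*·q)* = 12 ε-transitions
  r·((q|r)*·q)* = 12 ε-transitions
  q|r·((q|r)*·q)* = 16 ε-transitions

16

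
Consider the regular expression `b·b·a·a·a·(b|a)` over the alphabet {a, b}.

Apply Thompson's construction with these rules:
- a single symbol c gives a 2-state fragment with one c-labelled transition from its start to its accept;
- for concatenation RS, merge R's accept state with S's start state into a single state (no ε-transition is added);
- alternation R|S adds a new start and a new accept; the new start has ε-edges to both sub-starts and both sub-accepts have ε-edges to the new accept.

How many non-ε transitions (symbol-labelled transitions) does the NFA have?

7

Building bottom-up:
Each of the 7 symbol leaves contributes exactly 1 symbol transition.
  b|a — 2 symbol transitions
  b·b·a·a·a·(b|a) — 7 symbol transitions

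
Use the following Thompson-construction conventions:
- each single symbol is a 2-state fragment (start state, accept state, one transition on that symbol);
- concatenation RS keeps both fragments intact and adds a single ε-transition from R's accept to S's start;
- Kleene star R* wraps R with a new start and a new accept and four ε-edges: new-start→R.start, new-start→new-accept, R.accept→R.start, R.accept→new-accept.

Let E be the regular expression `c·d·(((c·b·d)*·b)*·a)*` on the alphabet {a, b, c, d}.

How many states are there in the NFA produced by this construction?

20

By structural recursion:
Each of the 7 symbol leaves contributes a 2-state fragment.
  c·b·d = 6 states
  (c·b·d)* = 8 states
  (c·b·d)*·b = 10 states
  ((c·b·d)*·b)* = 12 states
  ((c·b·d)*·b)*·a = 14 states
  (((c·b·d)*·b)*·a)* = 16 states
  c·d·(((c·b·d)*·b)*·a)* = 20 states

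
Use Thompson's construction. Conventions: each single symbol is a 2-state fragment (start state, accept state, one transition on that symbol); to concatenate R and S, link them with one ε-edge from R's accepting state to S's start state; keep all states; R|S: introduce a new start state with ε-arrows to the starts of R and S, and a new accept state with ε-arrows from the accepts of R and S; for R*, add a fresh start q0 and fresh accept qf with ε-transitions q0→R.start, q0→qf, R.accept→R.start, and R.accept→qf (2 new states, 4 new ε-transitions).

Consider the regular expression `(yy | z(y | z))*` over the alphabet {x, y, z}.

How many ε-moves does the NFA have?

14

By structural recursion:
Each of the 5 symbol leaves contributes 0 ε-transitions.
  yy = 1 ε-transition
  y | z = 4 ε-transitions
  z(y | z) = 5 ε-transitions
  yy | z(y | z) = 10 ε-transitions
  (yy | z(y | z))* = 14 ε-transitions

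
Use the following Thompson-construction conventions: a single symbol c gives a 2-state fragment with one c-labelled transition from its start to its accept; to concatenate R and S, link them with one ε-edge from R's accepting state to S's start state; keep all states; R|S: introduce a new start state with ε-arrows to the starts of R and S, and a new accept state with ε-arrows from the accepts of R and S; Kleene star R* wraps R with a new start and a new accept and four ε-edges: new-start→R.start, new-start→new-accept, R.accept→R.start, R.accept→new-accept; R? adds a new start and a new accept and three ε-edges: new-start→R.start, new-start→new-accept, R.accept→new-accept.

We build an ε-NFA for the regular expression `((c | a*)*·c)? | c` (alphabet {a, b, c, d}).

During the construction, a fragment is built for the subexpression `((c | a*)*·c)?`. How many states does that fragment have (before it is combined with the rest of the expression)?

14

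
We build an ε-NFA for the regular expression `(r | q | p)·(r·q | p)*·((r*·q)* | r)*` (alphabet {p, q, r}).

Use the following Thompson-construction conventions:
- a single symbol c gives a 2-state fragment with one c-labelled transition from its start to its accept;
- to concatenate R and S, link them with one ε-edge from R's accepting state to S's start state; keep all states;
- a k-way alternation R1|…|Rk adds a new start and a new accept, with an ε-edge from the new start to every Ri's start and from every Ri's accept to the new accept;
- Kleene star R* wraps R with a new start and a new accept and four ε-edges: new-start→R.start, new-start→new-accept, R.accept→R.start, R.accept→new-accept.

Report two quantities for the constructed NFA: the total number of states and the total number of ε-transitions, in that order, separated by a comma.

32, 34

Recursing over subexpressions:
Each of the 9 symbol leaves contributes 2 states and 0 ε-transitions.
  r | q | p = 8 states, 6 ε-transitions
  r·q = 4 states, 1 ε-transition
  r·q | p = 8 states, 5 ε-transitions
  (r·q | p)* = 10 states, 9 ε-transitions
  r* = 4 states, 4 ε-transitions
  r*·q = 6 states, 5 ε-transitions
  (r*·q)* = 8 states, 9 ε-transitions
  (r*·q)* | r = 12 states, 13 ε-transitions
  ((r*·q)* | r)* = 14 states, 17 ε-transitions
  (r | q | p)·(r·q | p)*·((r*·q)* | r)* = 32 states, 34 ε-transitions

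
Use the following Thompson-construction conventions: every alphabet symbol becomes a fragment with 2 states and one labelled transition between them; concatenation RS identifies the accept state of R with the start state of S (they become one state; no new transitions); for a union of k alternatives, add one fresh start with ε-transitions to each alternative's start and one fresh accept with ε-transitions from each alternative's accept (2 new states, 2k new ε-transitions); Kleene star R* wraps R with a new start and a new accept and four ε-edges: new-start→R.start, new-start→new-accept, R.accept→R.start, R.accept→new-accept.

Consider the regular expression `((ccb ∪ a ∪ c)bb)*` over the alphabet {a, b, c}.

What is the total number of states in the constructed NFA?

Building bottom-up:
Each of the 7 symbol leaves contributes a 2-state fragment.
  ccb = 4 states
  ccb ∪ a ∪ c = 10 states
  (ccb ∪ a ∪ c)bb = 12 states
  ((ccb ∪ a ∪ c)bb)* = 14 states

14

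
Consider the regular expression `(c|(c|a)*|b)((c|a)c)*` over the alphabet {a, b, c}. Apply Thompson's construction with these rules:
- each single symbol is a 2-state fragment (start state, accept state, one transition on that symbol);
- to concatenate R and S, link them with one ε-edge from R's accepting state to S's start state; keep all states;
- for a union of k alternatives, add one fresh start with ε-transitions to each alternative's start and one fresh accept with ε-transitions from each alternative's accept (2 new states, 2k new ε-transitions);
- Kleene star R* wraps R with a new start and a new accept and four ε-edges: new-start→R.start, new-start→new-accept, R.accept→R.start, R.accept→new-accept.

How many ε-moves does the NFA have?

24

Recursing over subexpressions:
Each of the 7 symbol leaves contributes 0 ε-transitions.
  c|a = 4 ε-transitions
  (c|a)* = 8 ε-transitions
  c|(c|a)*|b = 14 ε-transitions
  c|a = 4 ε-transitions
  (c|a)c = 5 ε-transitions
  ((c|a)c)* = 9 ε-transitions
  (c|(c|a)*|b)((c|a)c)* = 24 ε-transitions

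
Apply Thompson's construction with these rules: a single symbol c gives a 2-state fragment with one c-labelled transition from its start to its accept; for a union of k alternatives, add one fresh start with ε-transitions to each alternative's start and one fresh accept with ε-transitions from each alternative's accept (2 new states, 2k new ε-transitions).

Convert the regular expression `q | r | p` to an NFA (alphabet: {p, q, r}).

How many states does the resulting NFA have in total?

8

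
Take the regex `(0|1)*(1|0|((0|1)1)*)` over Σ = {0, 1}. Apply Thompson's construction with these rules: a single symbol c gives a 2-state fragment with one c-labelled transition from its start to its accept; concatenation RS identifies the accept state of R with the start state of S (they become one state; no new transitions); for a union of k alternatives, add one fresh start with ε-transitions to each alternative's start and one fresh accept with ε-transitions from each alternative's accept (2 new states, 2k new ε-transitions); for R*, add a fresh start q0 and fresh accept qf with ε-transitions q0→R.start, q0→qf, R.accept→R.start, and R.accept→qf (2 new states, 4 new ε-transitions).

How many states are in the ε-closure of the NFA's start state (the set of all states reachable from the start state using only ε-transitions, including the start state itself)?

13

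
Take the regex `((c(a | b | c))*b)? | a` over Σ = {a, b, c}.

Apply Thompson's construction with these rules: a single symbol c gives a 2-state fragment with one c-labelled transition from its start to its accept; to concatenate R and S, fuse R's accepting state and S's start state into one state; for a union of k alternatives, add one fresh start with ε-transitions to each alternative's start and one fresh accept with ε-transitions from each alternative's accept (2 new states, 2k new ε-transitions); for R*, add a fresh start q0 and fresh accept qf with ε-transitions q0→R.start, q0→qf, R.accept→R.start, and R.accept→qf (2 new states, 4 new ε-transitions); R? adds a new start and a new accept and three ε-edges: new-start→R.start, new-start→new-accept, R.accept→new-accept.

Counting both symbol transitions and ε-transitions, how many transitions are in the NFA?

23

Recursing over subexpressions:
Each of the 6 symbol leaves contributes 1 transition (1 symbol, 0 ε).
  a | b | c : 9 transitions (3 symbol, 6 ε)
  c(a | b | c) : 10 transitions (4 symbol, 6 ε)
  (c(a | b | c))* : 14 transitions (4 symbol, 10 ε)
  (c(a | b | c))*b : 15 transitions (5 symbol, 10 ε)
  ((c(a | b | c))*b)? : 18 transitions (5 symbol, 13 ε)
  ((c(a | b | c))*b)? | a : 23 transitions (6 symbol, 17 ε)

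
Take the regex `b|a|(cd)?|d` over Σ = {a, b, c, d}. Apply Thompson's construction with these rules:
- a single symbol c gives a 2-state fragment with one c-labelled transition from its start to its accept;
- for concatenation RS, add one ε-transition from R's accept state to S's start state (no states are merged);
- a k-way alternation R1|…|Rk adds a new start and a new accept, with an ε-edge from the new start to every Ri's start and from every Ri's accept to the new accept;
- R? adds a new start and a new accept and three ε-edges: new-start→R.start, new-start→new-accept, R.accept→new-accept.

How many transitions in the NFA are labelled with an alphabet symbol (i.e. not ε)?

5

Recursing over subexpressions:
Each of the 5 symbol leaves contributes exactly 1 symbol transition.
  cd : 2 symbol transitions
  (cd)? : 2 symbol transitions
  b|a|(cd)?|d : 5 symbol transitions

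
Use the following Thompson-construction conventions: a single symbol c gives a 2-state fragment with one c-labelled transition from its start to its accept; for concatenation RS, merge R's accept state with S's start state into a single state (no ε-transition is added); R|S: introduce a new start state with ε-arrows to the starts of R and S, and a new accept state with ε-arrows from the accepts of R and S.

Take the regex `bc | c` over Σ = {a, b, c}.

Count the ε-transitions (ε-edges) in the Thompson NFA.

Per subexpression:
Each of the 3 symbol leaves contributes 0 ε-transitions.
  bc = 0 ε-transitions
  bc | c = 4 ε-transitions

4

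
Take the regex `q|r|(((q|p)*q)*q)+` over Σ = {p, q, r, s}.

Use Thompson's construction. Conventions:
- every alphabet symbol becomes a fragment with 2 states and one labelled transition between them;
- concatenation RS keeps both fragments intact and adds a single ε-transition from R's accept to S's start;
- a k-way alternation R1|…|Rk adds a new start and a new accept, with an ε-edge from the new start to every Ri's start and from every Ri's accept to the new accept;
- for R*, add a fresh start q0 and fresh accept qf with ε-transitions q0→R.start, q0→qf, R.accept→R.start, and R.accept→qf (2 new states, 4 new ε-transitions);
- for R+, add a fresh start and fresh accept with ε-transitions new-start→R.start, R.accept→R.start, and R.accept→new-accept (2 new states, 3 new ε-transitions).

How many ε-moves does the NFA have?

By structural recursion:
Each of the 6 symbol leaves contributes 0 ε-transitions.
  q|p : 4 ε-transitions
  (q|p)* : 8 ε-transitions
  (q|p)*q : 9 ε-transitions
  ((q|p)*q)* : 13 ε-transitions
  ((q|p)*q)*q : 14 ε-transitions
  (((q|p)*q)*q)+ : 17 ε-transitions
  q|r|(((q|p)*q)*q)+ : 23 ε-transitions

23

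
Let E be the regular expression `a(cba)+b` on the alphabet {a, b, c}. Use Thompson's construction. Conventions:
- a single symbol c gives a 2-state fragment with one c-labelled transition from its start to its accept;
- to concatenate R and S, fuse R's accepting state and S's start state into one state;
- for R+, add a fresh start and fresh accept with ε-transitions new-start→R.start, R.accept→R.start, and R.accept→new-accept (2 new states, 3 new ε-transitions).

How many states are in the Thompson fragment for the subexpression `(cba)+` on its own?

Fragment for `(cba)+`:
Each of the 3 symbol leaves contributes a 2-state fragment.
  cba = 4 states
  (cba)+ = 6 states

6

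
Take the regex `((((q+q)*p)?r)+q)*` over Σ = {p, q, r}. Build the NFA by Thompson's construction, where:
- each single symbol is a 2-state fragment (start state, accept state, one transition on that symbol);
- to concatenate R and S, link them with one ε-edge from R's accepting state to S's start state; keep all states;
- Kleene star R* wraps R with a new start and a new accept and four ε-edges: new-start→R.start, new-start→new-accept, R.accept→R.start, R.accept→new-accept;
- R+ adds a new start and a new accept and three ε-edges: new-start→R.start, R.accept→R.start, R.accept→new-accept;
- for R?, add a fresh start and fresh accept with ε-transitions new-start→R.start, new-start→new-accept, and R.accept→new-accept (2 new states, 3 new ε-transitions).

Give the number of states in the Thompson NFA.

20

Per subexpression:
Each of the 5 symbol leaves contributes a 2-state fragment.
  q+ — 4 states
  q+q — 6 states
  (q+q)* — 8 states
  (q+q)*p — 10 states
  ((q+q)*p)? — 12 states
  ((q+q)*p)?r — 14 states
  (((q+q)*p)?r)+ — 16 states
  (((q+q)*p)?r)+q — 18 states
  ((((q+q)*p)?r)+q)* — 20 states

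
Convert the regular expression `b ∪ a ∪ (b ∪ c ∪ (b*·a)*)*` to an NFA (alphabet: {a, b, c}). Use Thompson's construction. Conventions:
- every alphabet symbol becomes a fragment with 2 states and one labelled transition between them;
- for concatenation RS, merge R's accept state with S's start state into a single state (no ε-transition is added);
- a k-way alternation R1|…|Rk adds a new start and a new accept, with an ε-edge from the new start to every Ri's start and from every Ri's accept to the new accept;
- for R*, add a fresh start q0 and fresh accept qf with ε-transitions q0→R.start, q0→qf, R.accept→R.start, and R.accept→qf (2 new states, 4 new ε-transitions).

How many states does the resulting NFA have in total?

By structural recursion:
Each of the 6 symbol leaves contributes a 2-state fragment.
  b* → 4 states
  b*·a → 5 states
  (b*·a)* → 7 states
  b ∪ c ∪ (b*·a)* → 13 states
  (b ∪ c ∪ (b*·a)*)* → 15 states
  b ∪ a ∪ (b ∪ c ∪ (b*·a)*)* → 21 states

21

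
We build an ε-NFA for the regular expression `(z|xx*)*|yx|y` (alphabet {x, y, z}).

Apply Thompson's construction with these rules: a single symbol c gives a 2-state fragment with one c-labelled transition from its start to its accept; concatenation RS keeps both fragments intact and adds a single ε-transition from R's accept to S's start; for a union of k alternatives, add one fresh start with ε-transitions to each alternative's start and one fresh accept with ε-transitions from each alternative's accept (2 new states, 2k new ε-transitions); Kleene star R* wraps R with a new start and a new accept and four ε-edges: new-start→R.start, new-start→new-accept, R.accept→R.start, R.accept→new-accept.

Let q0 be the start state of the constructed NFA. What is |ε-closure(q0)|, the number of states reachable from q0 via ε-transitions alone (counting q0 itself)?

9

Let C(F) = |ε-closure(F.start)| within fragment F, and note whether F accepts ε. Symbol fragments have C = 1 and do not accept ε. Then:
  x* : new start has ε-edges to the inner start and to the new accept, so |closure| = 2 + 1 = 3
  xx* : same as the first factor's closure: |closure| = 1
  z|xx* : |closure| = 1 + 1 + 1 = 3 (the new accept is not ε-reachable since no branch accepts ε)
  (z|xx*)* : new start has ε-edges to the inner start and to the new accept, so |closure| = 2 + 3 = 5
  yx : same as the first factor's closure: |closure| = 1
  (z|xx*)*|yx|y : new start ε-reaches every alternative's start; at least one alternative accepts ε, so the union's new accept is reached too: |closure| = 1 + 5 + 1 + 1 + 1 = 9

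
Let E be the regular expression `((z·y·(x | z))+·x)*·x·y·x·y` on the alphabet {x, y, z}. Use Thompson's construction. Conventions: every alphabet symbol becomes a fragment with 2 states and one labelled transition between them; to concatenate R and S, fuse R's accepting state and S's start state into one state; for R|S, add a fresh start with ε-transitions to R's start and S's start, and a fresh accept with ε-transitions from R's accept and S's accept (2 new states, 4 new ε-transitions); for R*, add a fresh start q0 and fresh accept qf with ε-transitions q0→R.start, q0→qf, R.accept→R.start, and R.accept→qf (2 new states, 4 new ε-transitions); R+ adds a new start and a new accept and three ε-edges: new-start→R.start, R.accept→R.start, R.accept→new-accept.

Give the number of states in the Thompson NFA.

17

Bottom-up over the parse tree:
Each of the 9 symbol leaves contributes a 2-state fragment.
  x | z : 6 states
  z·y·(x | z) : 8 states
  (z·y·(x | z))+ : 10 states
  (z·y·(x | z))+·x : 11 states
  ((z·y·(x | z))+·x)* : 13 states
  ((z·y·(x | z))+·x)*·x·y·x·y : 17 states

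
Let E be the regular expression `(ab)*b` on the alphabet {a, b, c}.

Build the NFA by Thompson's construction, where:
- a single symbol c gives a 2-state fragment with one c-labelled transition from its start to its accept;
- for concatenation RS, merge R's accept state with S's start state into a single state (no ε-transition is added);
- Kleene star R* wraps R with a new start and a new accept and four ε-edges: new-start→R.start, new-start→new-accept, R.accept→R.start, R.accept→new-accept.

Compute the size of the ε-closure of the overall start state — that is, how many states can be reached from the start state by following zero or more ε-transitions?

Compute the ε-closure size of each fragment's start state recursively; a symbol fragment's start has no outgoing ε-edge, so its closure is just itself (size 1).
  ab : same as the first factor's closure: C = 1
  (ab)* : C = 1 (new start) + 1 (body) + 1 (new accept) = 3
  (ab)*b : C = 3 + (1−1) = 3 (closure spills across the concat boundary because the left factor accepts ε)

3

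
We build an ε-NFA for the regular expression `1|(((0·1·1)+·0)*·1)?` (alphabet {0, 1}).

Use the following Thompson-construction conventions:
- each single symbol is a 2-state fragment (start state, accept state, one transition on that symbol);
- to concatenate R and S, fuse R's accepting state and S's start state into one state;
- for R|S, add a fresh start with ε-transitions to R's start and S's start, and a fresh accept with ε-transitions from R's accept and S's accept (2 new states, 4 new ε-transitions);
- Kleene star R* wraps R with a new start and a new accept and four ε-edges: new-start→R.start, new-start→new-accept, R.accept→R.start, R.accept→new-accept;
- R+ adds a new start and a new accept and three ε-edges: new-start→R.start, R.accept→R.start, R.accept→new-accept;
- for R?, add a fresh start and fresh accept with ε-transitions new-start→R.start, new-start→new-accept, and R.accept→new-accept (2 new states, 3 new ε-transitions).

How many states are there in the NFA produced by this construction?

Bottom-up over the parse tree:
Each of the 6 symbol leaves contributes a 2-state fragment.
  0·1·1 → 4 states
  (0·1·1)+ → 6 states
  (0·1·1)+·0 → 7 states
  ((0·1·1)+·0)* → 9 states
  ((0·1·1)+·0)*·1 → 10 states
  (((0·1·1)+·0)*·1)? → 12 states
  1|(((0·1·1)+·0)*·1)? → 16 states

16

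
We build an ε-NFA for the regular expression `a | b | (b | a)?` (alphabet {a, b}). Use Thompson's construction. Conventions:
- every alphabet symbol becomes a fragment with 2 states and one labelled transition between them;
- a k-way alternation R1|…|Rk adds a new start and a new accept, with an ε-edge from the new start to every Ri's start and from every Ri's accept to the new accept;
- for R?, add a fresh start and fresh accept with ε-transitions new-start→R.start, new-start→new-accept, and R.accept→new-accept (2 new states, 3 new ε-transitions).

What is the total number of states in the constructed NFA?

Building bottom-up:
Each of the 4 symbol leaves contributes a 2-state fragment.
  b | a — 6 states
  (b | a)? — 8 states
  a | b | (b | a)? — 14 states

14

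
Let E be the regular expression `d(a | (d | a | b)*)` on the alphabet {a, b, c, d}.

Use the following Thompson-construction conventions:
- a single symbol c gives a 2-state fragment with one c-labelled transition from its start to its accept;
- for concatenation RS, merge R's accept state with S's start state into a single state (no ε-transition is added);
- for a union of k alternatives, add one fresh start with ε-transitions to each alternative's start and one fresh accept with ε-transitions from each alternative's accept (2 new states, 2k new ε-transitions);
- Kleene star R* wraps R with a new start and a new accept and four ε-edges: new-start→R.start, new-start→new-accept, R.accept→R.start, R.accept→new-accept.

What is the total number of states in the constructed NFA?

15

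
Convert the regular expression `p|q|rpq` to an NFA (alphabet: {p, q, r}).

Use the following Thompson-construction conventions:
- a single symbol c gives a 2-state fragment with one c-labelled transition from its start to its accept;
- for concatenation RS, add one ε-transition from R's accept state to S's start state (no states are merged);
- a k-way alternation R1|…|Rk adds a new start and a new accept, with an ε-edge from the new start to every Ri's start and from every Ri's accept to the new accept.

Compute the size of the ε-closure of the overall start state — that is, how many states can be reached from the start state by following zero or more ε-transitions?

4

Compute the ε-closure size of each fragment's start state recursively; a symbol fragment's start has no outgoing ε-edge, so its closure is just itself (size 1).
  rpq — |ε-closure| equals the left operand's closure size = 1 (its accept is not ε-reachable, so the closure stops there)
  p|q|rpq — |ε-closure| = 1 + 1 + 1 + 1 = 4 (the new accept is not ε-reachable since no branch accepts ε)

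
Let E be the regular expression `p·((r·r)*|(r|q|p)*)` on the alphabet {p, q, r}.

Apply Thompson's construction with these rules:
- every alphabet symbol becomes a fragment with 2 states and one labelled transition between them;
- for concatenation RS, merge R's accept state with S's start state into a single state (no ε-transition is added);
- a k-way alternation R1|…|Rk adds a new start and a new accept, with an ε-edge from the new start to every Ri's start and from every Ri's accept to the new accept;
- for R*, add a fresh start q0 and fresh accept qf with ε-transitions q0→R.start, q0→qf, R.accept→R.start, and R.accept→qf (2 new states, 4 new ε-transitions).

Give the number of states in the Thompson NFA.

18

Per subexpression:
Each of the 6 symbol leaves contributes a 2-state fragment.
  r·r — 3 states
  (r·r)* — 5 states
  r|q|p — 8 states
  (r|q|p)* — 10 states
  (r·r)*|(r|q|p)* — 17 states
  p·((r·r)*|(r|q|p)*) — 18 states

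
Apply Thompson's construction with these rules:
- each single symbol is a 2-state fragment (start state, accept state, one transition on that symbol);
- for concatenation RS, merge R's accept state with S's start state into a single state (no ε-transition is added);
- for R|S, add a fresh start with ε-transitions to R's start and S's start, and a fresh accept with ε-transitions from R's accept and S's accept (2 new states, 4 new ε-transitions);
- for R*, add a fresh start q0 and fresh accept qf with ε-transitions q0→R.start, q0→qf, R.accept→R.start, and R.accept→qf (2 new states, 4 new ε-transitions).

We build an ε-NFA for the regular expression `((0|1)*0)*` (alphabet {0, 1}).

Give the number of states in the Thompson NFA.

11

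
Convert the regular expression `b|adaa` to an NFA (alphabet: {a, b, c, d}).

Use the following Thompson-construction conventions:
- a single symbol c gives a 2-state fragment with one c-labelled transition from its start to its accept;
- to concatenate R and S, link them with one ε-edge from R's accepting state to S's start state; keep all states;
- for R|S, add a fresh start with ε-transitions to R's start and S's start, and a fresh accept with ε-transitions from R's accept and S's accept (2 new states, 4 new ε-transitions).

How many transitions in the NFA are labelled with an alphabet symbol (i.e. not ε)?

Per subexpression:
Each of the 5 symbol leaves contributes exactly 1 symbol transition.
  adaa → 4 symbol transitions
  b|adaa → 5 symbol transitions

5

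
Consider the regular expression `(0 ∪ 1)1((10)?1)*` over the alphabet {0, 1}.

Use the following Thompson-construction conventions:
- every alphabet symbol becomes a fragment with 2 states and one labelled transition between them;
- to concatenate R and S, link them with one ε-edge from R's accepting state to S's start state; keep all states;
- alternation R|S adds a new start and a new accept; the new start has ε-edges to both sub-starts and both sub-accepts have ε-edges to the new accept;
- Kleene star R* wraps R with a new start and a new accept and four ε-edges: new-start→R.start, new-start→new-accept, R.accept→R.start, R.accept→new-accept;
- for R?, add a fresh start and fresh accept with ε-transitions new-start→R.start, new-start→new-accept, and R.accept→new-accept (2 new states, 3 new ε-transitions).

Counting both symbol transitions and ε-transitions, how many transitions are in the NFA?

Bottom-up over the parse tree:
Each of the 6 symbol leaves contributes 1 transition (1 symbol, 0 ε).
  0 ∪ 1 : 6 transitions (2 symbol, 4 ε)
  10 : 3 transitions (2 symbol, 1 ε)
  (10)? : 6 transitions (2 symbol, 4 ε)
  (10)?1 : 8 transitions (3 symbol, 5 ε)
  ((10)?1)* : 12 transitions (3 symbol, 9 ε)
  (0 ∪ 1)1((10)?1)* : 21 transitions (6 symbol, 15 ε)

21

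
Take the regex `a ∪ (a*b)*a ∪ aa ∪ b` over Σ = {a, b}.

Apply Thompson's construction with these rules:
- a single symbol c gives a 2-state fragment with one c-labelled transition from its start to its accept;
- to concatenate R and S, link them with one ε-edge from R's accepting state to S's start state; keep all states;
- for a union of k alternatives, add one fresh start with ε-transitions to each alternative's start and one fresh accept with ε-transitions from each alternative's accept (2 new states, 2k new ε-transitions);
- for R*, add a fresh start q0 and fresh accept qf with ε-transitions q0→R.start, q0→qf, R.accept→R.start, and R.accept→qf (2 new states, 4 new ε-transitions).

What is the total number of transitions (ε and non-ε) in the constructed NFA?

Recursing over subexpressions:
Each of the 7 symbol leaves contributes 1 transition (1 symbol, 0 ε).
  a* — 5 transitions (1 symbol, 4 ε)
  a*b — 7 transitions (2 symbol, 5 ε)
  (a*b)* — 11 transitions (2 symbol, 9 ε)
  (a*b)*a — 13 transitions (3 symbol, 10 ε)
  aa — 3 transitions (2 symbol, 1 ε)
  a ∪ (a*b)*a ∪ aa ∪ b — 26 transitions (7 symbol, 19 ε)

26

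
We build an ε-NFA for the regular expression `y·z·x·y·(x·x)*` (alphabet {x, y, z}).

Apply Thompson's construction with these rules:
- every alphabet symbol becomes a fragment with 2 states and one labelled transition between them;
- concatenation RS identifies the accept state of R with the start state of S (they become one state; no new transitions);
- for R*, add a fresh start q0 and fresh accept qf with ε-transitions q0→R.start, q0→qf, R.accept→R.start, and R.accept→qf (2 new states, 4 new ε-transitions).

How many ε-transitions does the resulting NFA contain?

4

Recursing over subexpressions:
Each of the 6 symbol leaves contributes 0 ε-transitions.
  x·x — 0 ε-transitions
  (x·x)* — 4 ε-transitions
  y·z·x·y·(x·x)* — 4 ε-transitions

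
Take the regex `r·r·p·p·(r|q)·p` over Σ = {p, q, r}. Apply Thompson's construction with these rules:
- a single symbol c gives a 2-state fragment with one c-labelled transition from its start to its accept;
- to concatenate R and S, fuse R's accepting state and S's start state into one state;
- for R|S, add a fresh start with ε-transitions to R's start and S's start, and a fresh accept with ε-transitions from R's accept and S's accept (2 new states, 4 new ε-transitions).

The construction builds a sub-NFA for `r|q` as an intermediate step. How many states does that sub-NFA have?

6

Fragment for `r|q`:
Each of the 2 symbol leaves contributes a 2-state fragment.
  r|q — 6 states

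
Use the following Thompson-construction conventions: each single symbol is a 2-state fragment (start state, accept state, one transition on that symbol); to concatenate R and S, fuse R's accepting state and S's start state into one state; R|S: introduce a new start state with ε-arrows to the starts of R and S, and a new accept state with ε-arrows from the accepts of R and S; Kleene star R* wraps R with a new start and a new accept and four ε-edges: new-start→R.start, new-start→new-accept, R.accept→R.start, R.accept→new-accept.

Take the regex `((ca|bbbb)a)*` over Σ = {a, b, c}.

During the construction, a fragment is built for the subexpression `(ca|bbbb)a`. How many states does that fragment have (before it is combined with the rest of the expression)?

Fragment for `(ca|bbbb)a`:
Each of the 7 symbol leaves contributes a 2-state fragment.
  ca — 3 states
  bbbb — 5 states
  ca|bbbb — 10 states
  (ca|bbbb)a — 11 states

11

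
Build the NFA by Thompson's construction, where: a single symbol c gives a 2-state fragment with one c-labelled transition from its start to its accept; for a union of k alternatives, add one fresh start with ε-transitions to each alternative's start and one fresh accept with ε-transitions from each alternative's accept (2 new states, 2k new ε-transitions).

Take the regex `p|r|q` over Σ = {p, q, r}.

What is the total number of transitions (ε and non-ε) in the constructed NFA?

9

By structural recursion:
Each of the 3 symbol leaves contributes 1 transition (1 symbol, 0 ε).
  p|r|q → 9 transitions (3 symbol, 6 ε)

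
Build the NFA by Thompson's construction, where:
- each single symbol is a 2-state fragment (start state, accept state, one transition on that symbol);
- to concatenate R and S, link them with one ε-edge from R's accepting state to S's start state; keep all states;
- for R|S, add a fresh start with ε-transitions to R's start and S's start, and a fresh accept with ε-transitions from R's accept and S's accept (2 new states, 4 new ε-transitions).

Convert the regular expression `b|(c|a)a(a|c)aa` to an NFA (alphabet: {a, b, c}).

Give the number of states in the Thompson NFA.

22

By structural recursion:
Each of the 8 symbol leaves contributes a 2-state fragment.
  c|a → 6 states
  a|c → 6 states
  (c|a)a(a|c)aa → 18 states
  b|(c|a)a(a|c)aa → 22 states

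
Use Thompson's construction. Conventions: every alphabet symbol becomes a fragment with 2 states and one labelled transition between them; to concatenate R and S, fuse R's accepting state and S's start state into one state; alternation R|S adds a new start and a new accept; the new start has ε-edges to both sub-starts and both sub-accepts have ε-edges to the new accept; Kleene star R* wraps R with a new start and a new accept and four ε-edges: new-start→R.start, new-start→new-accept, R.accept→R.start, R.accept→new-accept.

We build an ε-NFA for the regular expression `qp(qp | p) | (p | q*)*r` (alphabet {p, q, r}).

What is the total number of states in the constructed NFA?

22

Building bottom-up:
Each of the 8 symbol leaves contributes a 2-state fragment.
  qp : 3 states
  qp | p : 7 states
  qp(qp | p) : 9 states
  q* : 4 states
  p | q* : 8 states
  (p | q*)* : 10 states
  (p | q*)*r : 11 states
  qp(qp | p) | (p | q*)*r : 22 states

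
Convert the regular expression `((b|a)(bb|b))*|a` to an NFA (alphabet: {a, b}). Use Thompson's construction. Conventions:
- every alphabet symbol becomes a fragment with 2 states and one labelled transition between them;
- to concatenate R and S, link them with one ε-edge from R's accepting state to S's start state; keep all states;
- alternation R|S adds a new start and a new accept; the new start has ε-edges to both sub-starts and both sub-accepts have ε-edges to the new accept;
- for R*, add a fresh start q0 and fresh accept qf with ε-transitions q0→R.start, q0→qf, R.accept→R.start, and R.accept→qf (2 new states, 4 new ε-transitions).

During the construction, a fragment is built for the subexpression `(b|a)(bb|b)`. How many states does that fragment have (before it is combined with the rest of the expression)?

Fragment for `(b|a)(bb|b)`:
Each of the 5 symbol leaves contributes a 2-state fragment.
  b|a = 6 states
  bb = 4 states
  bb|b = 8 states
  (b|a)(bb|b) = 14 states

14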